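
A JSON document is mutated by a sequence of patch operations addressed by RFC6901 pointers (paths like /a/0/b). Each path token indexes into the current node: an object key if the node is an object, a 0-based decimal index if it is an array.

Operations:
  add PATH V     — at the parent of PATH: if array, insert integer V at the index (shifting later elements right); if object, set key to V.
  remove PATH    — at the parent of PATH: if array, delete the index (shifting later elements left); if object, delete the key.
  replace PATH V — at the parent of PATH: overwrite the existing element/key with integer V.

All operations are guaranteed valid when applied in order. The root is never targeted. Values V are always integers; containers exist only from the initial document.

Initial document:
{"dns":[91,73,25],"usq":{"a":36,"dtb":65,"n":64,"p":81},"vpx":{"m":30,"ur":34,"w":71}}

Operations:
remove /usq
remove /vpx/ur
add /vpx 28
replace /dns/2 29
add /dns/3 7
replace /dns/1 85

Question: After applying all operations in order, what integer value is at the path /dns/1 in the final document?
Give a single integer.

After op 1 (remove /usq): {"dns":[91,73,25],"vpx":{"m":30,"ur":34,"w":71}}
After op 2 (remove /vpx/ur): {"dns":[91,73,25],"vpx":{"m":30,"w":71}}
After op 3 (add /vpx 28): {"dns":[91,73,25],"vpx":28}
After op 4 (replace /dns/2 29): {"dns":[91,73,29],"vpx":28}
After op 5 (add /dns/3 7): {"dns":[91,73,29,7],"vpx":28}
After op 6 (replace /dns/1 85): {"dns":[91,85,29,7],"vpx":28}
Value at /dns/1: 85

Answer: 85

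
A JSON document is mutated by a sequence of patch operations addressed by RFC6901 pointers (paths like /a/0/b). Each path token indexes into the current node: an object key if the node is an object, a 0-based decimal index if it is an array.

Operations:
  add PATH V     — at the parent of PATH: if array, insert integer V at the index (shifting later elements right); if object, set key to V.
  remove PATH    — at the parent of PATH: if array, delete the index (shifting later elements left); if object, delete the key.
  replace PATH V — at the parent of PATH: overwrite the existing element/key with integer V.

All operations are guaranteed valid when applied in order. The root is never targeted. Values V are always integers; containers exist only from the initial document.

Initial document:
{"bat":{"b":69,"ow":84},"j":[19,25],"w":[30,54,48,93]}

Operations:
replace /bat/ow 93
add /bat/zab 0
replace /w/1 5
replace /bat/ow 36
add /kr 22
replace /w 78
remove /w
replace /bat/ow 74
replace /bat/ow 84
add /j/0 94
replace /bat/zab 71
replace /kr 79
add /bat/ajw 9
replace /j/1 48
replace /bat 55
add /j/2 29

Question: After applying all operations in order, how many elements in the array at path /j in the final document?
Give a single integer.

After op 1 (replace /bat/ow 93): {"bat":{"b":69,"ow":93},"j":[19,25],"w":[30,54,48,93]}
After op 2 (add /bat/zab 0): {"bat":{"b":69,"ow":93,"zab":0},"j":[19,25],"w":[30,54,48,93]}
After op 3 (replace /w/1 5): {"bat":{"b":69,"ow":93,"zab":0},"j":[19,25],"w":[30,5,48,93]}
After op 4 (replace /bat/ow 36): {"bat":{"b":69,"ow":36,"zab":0},"j":[19,25],"w":[30,5,48,93]}
After op 5 (add /kr 22): {"bat":{"b":69,"ow":36,"zab":0},"j":[19,25],"kr":22,"w":[30,5,48,93]}
After op 6 (replace /w 78): {"bat":{"b":69,"ow":36,"zab":0},"j":[19,25],"kr":22,"w":78}
After op 7 (remove /w): {"bat":{"b":69,"ow":36,"zab":0},"j":[19,25],"kr":22}
After op 8 (replace /bat/ow 74): {"bat":{"b":69,"ow":74,"zab":0},"j":[19,25],"kr":22}
After op 9 (replace /bat/ow 84): {"bat":{"b":69,"ow":84,"zab":0},"j":[19,25],"kr":22}
After op 10 (add /j/0 94): {"bat":{"b":69,"ow":84,"zab":0},"j":[94,19,25],"kr":22}
After op 11 (replace /bat/zab 71): {"bat":{"b":69,"ow":84,"zab":71},"j":[94,19,25],"kr":22}
After op 12 (replace /kr 79): {"bat":{"b":69,"ow":84,"zab":71},"j":[94,19,25],"kr":79}
After op 13 (add /bat/ajw 9): {"bat":{"ajw":9,"b":69,"ow":84,"zab":71},"j":[94,19,25],"kr":79}
After op 14 (replace /j/1 48): {"bat":{"ajw":9,"b":69,"ow":84,"zab":71},"j":[94,48,25],"kr":79}
After op 15 (replace /bat 55): {"bat":55,"j":[94,48,25],"kr":79}
After op 16 (add /j/2 29): {"bat":55,"j":[94,48,29,25],"kr":79}
Size at path /j: 4

Answer: 4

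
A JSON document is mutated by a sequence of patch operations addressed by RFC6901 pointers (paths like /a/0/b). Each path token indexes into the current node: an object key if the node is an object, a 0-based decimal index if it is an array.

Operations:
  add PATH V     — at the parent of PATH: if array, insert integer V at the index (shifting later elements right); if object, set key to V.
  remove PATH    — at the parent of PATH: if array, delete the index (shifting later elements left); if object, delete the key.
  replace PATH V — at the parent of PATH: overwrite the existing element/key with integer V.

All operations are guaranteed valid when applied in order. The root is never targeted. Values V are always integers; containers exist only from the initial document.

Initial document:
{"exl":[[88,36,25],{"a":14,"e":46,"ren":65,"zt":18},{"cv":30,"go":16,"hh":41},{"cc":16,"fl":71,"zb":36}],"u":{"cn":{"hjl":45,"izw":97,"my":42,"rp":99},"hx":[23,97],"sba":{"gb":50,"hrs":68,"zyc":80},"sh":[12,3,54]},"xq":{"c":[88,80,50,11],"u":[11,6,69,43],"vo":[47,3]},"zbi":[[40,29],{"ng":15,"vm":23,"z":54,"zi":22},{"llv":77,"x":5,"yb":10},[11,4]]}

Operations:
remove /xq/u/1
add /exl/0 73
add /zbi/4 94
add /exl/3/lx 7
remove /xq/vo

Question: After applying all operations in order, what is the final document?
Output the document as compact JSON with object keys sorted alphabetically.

Answer: {"exl":[73,[88,36,25],{"a":14,"e":46,"ren":65,"zt":18},{"cv":30,"go":16,"hh":41,"lx":7},{"cc":16,"fl":71,"zb":36}],"u":{"cn":{"hjl":45,"izw":97,"my":42,"rp":99},"hx":[23,97],"sba":{"gb":50,"hrs":68,"zyc":80},"sh":[12,3,54]},"xq":{"c":[88,80,50,11],"u":[11,69,43]},"zbi":[[40,29],{"ng":15,"vm":23,"z":54,"zi":22},{"llv":77,"x":5,"yb":10},[11,4],94]}

Derivation:
After op 1 (remove /xq/u/1): {"exl":[[88,36,25],{"a":14,"e":46,"ren":65,"zt":18},{"cv":30,"go":16,"hh":41},{"cc":16,"fl":71,"zb":36}],"u":{"cn":{"hjl":45,"izw":97,"my":42,"rp":99},"hx":[23,97],"sba":{"gb":50,"hrs":68,"zyc":80},"sh":[12,3,54]},"xq":{"c":[88,80,50,11],"u":[11,69,43],"vo":[47,3]},"zbi":[[40,29],{"ng":15,"vm":23,"z":54,"zi":22},{"llv":77,"x":5,"yb":10},[11,4]]}
After op 2 (add /exl/0 73): {"exl":[73,[88,36,25],{"a":14,"e":46,"ren":65,"zt":18},{"cv":30,"go":16,"hh":41},{"cc":16,"fl":71,"zb":36}],"u":{"cn":{"hjl":45,"izw":97,"my":42,"rp":99},"hx":[23,97],"sba":{"gb":50,"hrs":68,"zyc":80},"sh":[12,3,54]},"xq":{"c":[88,80,50,11],"u":[11,69,43],"vo":[47,3]},"zbi":[[40,29],{"ng":15,"vm":23,"z":54,"zi":22},{"llv":77,"x":5,"yb":10},[11,4]]}
After op 3 (add /zbi/4 94): {"exl":[73,[88,36,25],{"a":14,"e":46,"ren":65,"zt":18},{"cv":30,"go":16,"hh":41},{"cc":16,"fl":71,"zb":36}],"u":{"cn":{"hjl":45,"izw":97,"my":42,"rp":99},"hx":[23,97],"sba":{"gb":50,"hrs":68,"zyc":80},"sh":[12,3,54]},"xq":{"c":[88,80,50,11],"u":[11,69,43],"vo":[47,3]},"zbi":[[40,29],{"ng":15,"vm":23,"z":54,"zi":22},{"llv":77,"x":5,"yb":10},[11,4],94]}
After op 4 (add /exl/3/lx 7): {"exl":[73,[88,36,25],{"a":14,"e":46,"ren":65,"zt":18},{"cv":30,"go":16,"hh":41,"lx":7},{"cc":16,"fl":71,"zb":36}],"u":{"cn":{"hjl":45,"izw":97,"my":42,"rp":99},"hx":[23,97],"sba":{"gb":50,"hrs":68,"zyc":80},"sh":[12,3,54]},"xq":{"c":[88,80,50,11],"u":[11,69,43],"vo":[47,3]},"zbi":[[40,29],{"ng":15,"vm":23,"z":54,"zi":22},{"llv":77,"x":5,"yb":10},[11,4],94]}
After op 5 (remove /xq/vo): {"exl":[73,[88,36,25],{"a":14,"e":46,"ren":65,"zt":18},{"cv":30,"go":16,"hh":41,"lx":7},{"cc":16,"fl":71,"zb":36}],"u":{"cn":{"hjl":45,"izw":97,"my":42,"rp":99},"hx":[23,97],"sba":{"gb":50,"hrs":68,"zyc":80},"sh":[12,3,54]},"xq":{"c":[88,80,50,11],"u":[11,69,43]},"zbi":[[40,29],{"ng":15,"vm":23,"z":54,"zi":22},{"llv":77,"x":5,"yb":10},[11,4],94]}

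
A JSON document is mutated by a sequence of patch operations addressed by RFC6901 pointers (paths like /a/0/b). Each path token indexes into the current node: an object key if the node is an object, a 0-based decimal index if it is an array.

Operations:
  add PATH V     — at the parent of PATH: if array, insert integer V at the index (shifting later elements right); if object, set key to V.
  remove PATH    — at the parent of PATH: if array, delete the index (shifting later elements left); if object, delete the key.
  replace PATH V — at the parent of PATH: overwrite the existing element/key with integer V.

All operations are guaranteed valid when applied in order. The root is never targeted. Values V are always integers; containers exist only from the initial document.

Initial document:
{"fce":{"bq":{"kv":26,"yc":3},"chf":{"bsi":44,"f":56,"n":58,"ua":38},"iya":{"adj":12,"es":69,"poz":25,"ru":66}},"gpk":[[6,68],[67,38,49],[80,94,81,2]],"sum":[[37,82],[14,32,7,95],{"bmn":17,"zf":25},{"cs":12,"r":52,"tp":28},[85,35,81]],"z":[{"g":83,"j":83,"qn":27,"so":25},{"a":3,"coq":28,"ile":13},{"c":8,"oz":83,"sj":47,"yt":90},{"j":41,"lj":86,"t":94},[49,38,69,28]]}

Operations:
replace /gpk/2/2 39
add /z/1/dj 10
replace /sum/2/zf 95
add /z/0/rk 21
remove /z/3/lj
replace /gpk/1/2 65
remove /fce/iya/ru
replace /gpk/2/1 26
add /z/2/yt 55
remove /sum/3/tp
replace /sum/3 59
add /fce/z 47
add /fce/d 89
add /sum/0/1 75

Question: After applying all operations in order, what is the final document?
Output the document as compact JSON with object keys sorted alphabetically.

After op 1 (replace /gpk/2/2 39): {"fce":{"bq":{"kv":26,"yc":3},"chf":{"bsi":44,"f":56,"n":58,"ua":38},"iya":{"adj":12,"es":69,"poz":25,"ru":66}},"gpk":[[6,68],[67,38,49],[80,94,39,2]],"sum":[[37,82],[14,32,7,95],{"bmn":17,"zf":25},{"cs":12,"r":52,"tp":28},[85,35,81]],"z":[{"g":83,"j":83,"qn":27,"so":25},{"a":3,"coq":28,"ile":13},{"c":8,"oz":83,"sj":47,"yt":90},{"j":41,"lj":86,"t":94},[49,38,69,28]]}
After op 2 (add /z/1/dj 10): {"fce":{"bq":{"kv":26,"yc":3},"chf":{"bsi":44,"f":56,"n":58,"ua":38},"iya":{"adj":12,"es":69,"poz":25,"ru":66}},"gpk":[[6,68],[67,38,49],[80,94,39,2]],"sum":[[37,82],[14,32,7,95],{"bmn":17,"zf":25},{"cs":12,"r":52,"tp":28},[85,35,81]],"z":[{"g":83,"j":83,"qn":27,"so":25},{"a":3,"coq":28,"dj":10,"ile":13},{"c":8,"oz":83,"sj":47,"yt":90},{"j":41,"lj":86,"t":94},[49,38,69,28]]}
After op 3 (replace /sum/2/zf 95): {"fce":{"bq":{"kv":26,"yc":3},"chf":{"bsi":44,"f":56,"n":58,"ua":38},"iya":{"adj":12,"es":69,"poz":25,"ru":66}},"gpk":[[6,68],[67,38,49],[80,94,39,2]],"sum":[[37,82],[14,32,7,95],{"bmn":17,"zf":95},{"cs":12,"r":52,"tp":28},[85,35,81]],"z":[{"g":83,"j":83,"qn":27,"so":25},{"a":3,"coq":28,"dj":10,"ile":13},{"c":8,"oz":83,"sj":47,"yt":90},{"j":41,"lj":86,"t":94},[49,38,69,28]]}
After op 4 (add /z/0/rk 21): {"fce":{"bq":{"kv":26,"yc":3},"chf":{"bsi":44,"f":56,"n":58,"ua":38},"iya":{"adj":12,"es":69,"poz":25,"ru":66}},"gpk":[[6,68],[67,38,49],[80,94,39,2]],"sum":[[37,82],[14,32,7,95],{"bmn":17,"zf":95},{"cs":12,"r":52,"tp":28},[85,35,81]],"z":[{"g":83,"j":83,"qn":27,"rk":21,"so":25},{"a":3,"coq":28,"dj":10,"ile":13},{"c":8,"oz":83,"sj":47,"yt":90},{"j":41,"lj":86,"t":94},[49,38,69,28]]}
After op 5 (remove /z/3/lj): {"fce":{"bq":{"kv":26,"yc":3},"chf":{"bsi":44,"f":56,"n":58,"ua":38},"iya":{"adj":12,"es":69,"poz":25,"ru":66}},"gpk":[[6,68],[67,38,49],[80,94,39,2]],"sum":[[37,82],[14,32,7,95],{"bmn":17,"zf":95},{"cs":12,"r":52,"tp":28},[85,35,81]],"z":[{"g":83,"j":83,"qn":27,"rk":21,"so":25},{"a":3,"coq":28,"dj":10,"ile":13},{"c":8,"oz":83,"sj":47,"yt":90},{"j":41,"t":94},[49,38,69,28]]}
After op 6 (replace /gpk/1/2 65): {"fce":{"bq":{"kv":26,"yc":3},"chf":{"bsi":44,"f":56,"n":58,"ua":38},"iya":{"adj":12,"es":69,"poz":25,"ru":66}},"gpk":[[6,68],[67,38,65],[80,94,39,2]],"sum":[[37,82],[14,32,7,95],{"bmn":17,"zf":95},{"cs":12,"r":52,"tp":28},[85,35,81]],"z":[{"g":83,"j":83,"qn":27,"rk":21,"so":25},{"a":3,"coq":28,"dj":10,"ile":13},{"c":8,"oz":83,"sj":47,"yt":90},{"j":41,"t":94},[49,38,69,28]]}
After op 7 (remove /fce/iya/ru): {"fce":{"bq":{"kv":26,"yc":3},"chf":{"bsi":44,"f":56,"n":58,"ua":38},"iya":{"adj":12,"es":69,"poz":25}},"gpk":[[6,68],[67,38,65],[80,94,39,2]],"sum":[[37,82],[14,32,7,95],{"bmn":17,"zf":95},{"cs":12,"r":52,"tp":28},[85,35,81]],"z":[{"g":83,"j":83,"qn":27,"rk":21,"so":25},{"a":3,"coq":28,"dj":10,"ile":13},{"c":8,"oz":83,"sj":47,"yt":90},{"j":41,"t":94},[49,38,69,28]]}
After op 8 (replace /gpk/2/1 26): {"fce":{"bq":{"kv":26,"yc":3},"chf":{"bsi":44,"f":56,"n":58,"ua":38},"iya":{"adj":12,"es":69,"poz":25}},"gpk":[[6,68],[67,38,65],[80,26,39,2]],"sum":[[37,82],[14,32,7,95],{"bmn":17,"zf":95},{"cs":12,"r":52,"tp":28},[85,35,81]],"z":[{"g":83,"j":83,"qn":27,"rk":21,"so":25},{"a":3,"coq":28,"dj":10,"ile":13},{"c":8,"oz":83,"sj":47,"yt":90},{"j":41,"t":94},[49,38,69,28]]}
After op 9 (add /z/2/yt 55): {"fce":{"bq":{"kv":26,"yc":3},"chf":{"bsi":44,"f":56,"n":58,"ua":38},"iya":{"adj":12,"es":69,"poz":25}},"gpk":[[6,68],[67,38,65],[80,26,39,2]],"sum":[[37,82],[14,32,7,95],{"bmn":17,"zf":95},{"cs":12,"r":52,"tp":28},[85,35,81]],"z":[{"g":83,"j":83,"qn":27,"rk":21,"so":25},{"a":3,"coq":28,"dj":10,"ile":13},{"c":8,"oz":83,"sj":47,"yt":55},{"j":41,"t":94},[49,38,69,28]]}
After op 10 (remove /sum/3/tp): {"fce":{"bq":{"kv":26,"yc":3},"chf":{"bsi":44,"f":56,"n":58,"ua":38},"iya":{"adj":12,"es":69,"poz":25}},"gpk":[[6,68],[67,38,65],[80,26,39,2]],"sum":[[37,82],[14,32,7,95],{"bmn":17,"zf":95},{"cs":12,"r":52},[85,35,81]],"z":[{"g":83,"j":83,"qn":27,"rk":21,"so":25},{"a":3,"coq":28,"dj":10,"ile":13},{"c":8,"oz":83,"sj":47,"yt":55},{"j":41,"t":94},[49,38,69,28]]}
After op 11 (replace /sum/3 59): {"fce":{"bq":{"kv":26,"yc":3},"chf":{"bsi":44,"f":56,"n":58,"ua":38},"iya":{"adj":12,"es":69,"poz":25}},"gpk":[[6,68],[67,38,65],[80,26,39,2]],"sum":[[37,82],[14,32,7,95],{"bmn":17,"zf":95},59,[85,35,81]],"z":[{"g":83,"j":83,"qn":27,"rk":21,"so":25},{"a":3,"coq":28,"dj":10,"ile":13},{"c":8,"oz":83,"sj":47,"yt":55},{"j":41,"t":94},[49,38,69,28]]}
After op 12 (add /fce/z 47): {"fce":{"bq":{"kv":26,"yc":3},"chf":{"bsi":44,"f":56,"n":58,"ua":38},"iya":{"adj":12,"es":69,"poz":25},"z":47},"gpk":[[6,68],[67,38,65],[80,26,39,2]],"sum":[[37,82],[14,32,7,95],{"bmn":17,"zf":95},59,[85,35,81]],"z":[{"g":83,"j":83,"qn":27,"rk":21,"so":25},{"a":3,"coq":28,"dj":10,"ile":13},{"c":8,"oz":83,"sj":47,"yt":55},{"j":41,"t":94},[49,38,69,28]]}
After op 13 (add /fce/d 89): {"fce":{"bq":{"kv":26,"yc":3},"chf":{"bsi":44,"f":56,"n":58,"ua":38},"d":89,"iya":{"adj":12,"es":69,"poz":25},"z":47},"gpk":[[6,68],[67,38,65],[80,26,39,2]],"sum":[[37,82],[14,32,7,95],{"bmn":17,"zf":95},59,[85,35,81]],"z":[{"g":83,"j":83,"qn":27,"rk":21,"so":25},{"a":3,"coq":28,"dj":10,"ile":13},{"c":8,"oz":83,"sj":47,"yt":55},{"j":41,"t":94},[49,38,69,28]]}
After op 14 (add /sum/0/1 75): {"fce":{"bq":{"kv":26,"yc":3},"chf":{"bsi":44,"f":56,"n":58,"ua":38},"d":89,"iya":{"adj":12,"es":69,"poz":25},"z":47},"gpk":[[6,68],[67,38,65],[80,26,39,2]],"sum":[[37,75,82],[14,32,7,95],{"bmn":17,"zf":95},59,[85,35,81]],"z":[{"g":83,"j":83,"qn":27,"rk":21,"so":25},{"a":3,"coq":28,"dj":10,"ile":13},{"c":8,"oz":83,"sj":47,"yt":55},{"j":41,"t":94},[49,38,69,28]]}

Answer: {"fce":{"bq":{"kv":26,"yc":3},"chf":{"bsi":44,"f":56,"n":58,"ua":38},"d":89,"iya":{"adj":12,"es":69,"poz":25},"z":47},"gpk":[[6,68],[67,38,65],[80,26,39,2]],"sum":[[37,75,82],[14,32,7,95],{"bmn":17,"zf":95},59,[85,35,81]],"z":[{"g":83,"j":83,"qn":27,"rk":21,"so":25},{"a":3,"coq":28,"dj":10,"ile":13},{"c":8,"oz":83,"sj":47,"yt":55},{"j":41,"t":94},[49,38,69,28]]}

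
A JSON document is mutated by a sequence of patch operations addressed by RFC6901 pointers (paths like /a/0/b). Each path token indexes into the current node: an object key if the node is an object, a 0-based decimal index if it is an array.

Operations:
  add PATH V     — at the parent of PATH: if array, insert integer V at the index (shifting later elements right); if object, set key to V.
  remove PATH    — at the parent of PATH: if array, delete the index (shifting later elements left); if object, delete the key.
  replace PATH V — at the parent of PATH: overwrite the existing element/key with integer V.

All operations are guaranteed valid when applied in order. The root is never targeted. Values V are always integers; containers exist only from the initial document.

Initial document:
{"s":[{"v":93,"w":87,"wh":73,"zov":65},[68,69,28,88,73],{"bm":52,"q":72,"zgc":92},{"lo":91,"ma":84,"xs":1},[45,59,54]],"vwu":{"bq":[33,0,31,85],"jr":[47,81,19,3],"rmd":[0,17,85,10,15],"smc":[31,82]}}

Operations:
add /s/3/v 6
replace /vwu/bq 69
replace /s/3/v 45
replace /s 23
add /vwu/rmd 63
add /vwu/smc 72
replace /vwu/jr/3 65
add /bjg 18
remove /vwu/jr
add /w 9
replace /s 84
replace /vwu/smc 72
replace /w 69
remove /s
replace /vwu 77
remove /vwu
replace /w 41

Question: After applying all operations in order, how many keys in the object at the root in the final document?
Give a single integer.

Answer: 2

Derivation:
After op 1 (add /s/3/v 6): {"s":[{"v":93,"w":87,"wh":73,"zov":65},[68,69,28,88,73],{"bm":52,"q":72,"zgc":92},{"lo":91,"ma":84,"v":6,"xs":1},[45,59,54]],"vwu":{"bq":[33,0,31,85],"jr":[47,81,19,3],"rmd":[0,17,85,10,15],"smc":[31,82]}}
After op 2 (replace /vwu/bq 69): {"s":[{"v":93,"w":87,"wh":73,"zov":65},[68,69,28,88,73],{"bm":52,"q":72,"zgc":92},{"lo":91,"ma":84,"v":6,"xs":1},[45,59,54]],"vwu":{"bq":69,"jr":[47,81,19,3],"rmd":[0,17,85,10,15],"smc":[31,82]}}
After op 3 (replace /s/3/v 45): {"s":[{"v":93,"w":87,"wh":73,"zov":65},[68,69,28,88,73],{"bm":52,"q":72,"zgc":92},{"lo":91,"ma":84,"v":45,"xs":1},[45,59,54]],"vwu":{"bq":69,"jr":[47,81,19,3],"rmd":[0,17,85,10,15],"smc":[31,82]}}
After op 4 (replace /s 23): {"s":23,"vwu":{"bq":69,"jr":[47,81,19,3],"rmd":[0,17,85,10,15],"smc":[31,82]}}
After op 5 (add /vwu/rmd 63): {"s":23,"vwu":{"bq":69,"jr":[47,81,19,3],"rmd":63,"smc":[31,82]}}
After op 6 (add /vwu/smc 72): {"s":23,"vwu":{"bq":69,"jr":[47,81,19,3],"rmd":63,"smc":72}}
After op 7 (replace /vwu/jr/3 65): {"s":23,"vwu":{"bq":69,"jr":[47,81,19,65],"rmd":63,"smc":72}}
After op 8 (add /bjg 18): {"bjg":18,"s":23,"vwu":{"bq":69,"jr":[47,81,19,65],"rmd":63,"smc":72}}
After op 9 (remove /vwu/jr): {"bjg":18,"s":23,"vwu":{"bq":69,"rmd":63,"smc":72}}
After op 10 (add /w 9): {"bjg":18,"s":23,"vwu":{"bq":69,"rmd":63,"smc":72},"w":9}
After op 11 (replace /s 84): {"bjg":18,"s":84,"vwu":{"bq":69,"rmd":63,"smc":72},"w":9}
After op 12 (replace /vwu/smc 72): {"bjg":18,"s":84,"vwu":{"bq":69,"rmd":63,"smc":72},"w":9}
After op 13 (replace /w 69): {"bjg":18,"s":84,"vwu":{"bq":69,"rmd":63,"smc":72},"w":69}
After op 14 (remove /s): {"bjg":18,"vwu":{"bq":69,"rmd":63,"smc":72},"w":69}
After op 15 (replace /vwu 77): {"bjg":18,"vwu":77,"w":69}
After op 16 (remove /vwu): {"bjg":18,"w":69}
After op 17 (replace /w 41): {"bjg":18,"w":41}
Size at the root: 2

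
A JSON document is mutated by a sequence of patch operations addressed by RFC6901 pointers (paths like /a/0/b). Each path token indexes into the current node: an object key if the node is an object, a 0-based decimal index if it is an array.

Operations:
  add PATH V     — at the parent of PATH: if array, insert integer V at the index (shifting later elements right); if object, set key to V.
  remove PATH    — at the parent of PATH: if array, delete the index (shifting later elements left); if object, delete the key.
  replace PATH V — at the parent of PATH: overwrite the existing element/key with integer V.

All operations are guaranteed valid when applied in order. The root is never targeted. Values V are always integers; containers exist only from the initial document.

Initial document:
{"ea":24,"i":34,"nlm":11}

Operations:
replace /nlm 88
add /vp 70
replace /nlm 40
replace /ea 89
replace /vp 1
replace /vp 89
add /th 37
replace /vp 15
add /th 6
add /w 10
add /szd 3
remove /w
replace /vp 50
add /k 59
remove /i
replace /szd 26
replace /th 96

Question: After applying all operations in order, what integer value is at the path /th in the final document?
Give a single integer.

Answer: 96

Derivation:
After op 1 (replace /nlm 88): {"ea":24,"i":34,"nlm":88}
After op 2 (add /vp 70): {"ea":24,"i":34,"nlm":88,"vp":70}
After op 3 (replace /nlm 40): {"ea":24,"i":34,"nlm":40,"vp":70}
After op 4 (replace /ea 89): {"ea":89,"i":34,"nlm":40,"vp":70}
After op 5 (replace /vp 1): {"ea":89,"i":34,"nlm":40,"vp":1}
After op 6 (replace /vp 89): {"ea":89,"i":34,"nlm":40,"vp":89}
After op 7 (add /th 37): {"ea":89,"i":34,"nlm":40,"th":37,"vp":89}
After op 8 (replace /vp 15): {"ea":89,"i":34,"nlm":40,"th":37,"vp":15}
After op 9 (add /th 6): {"ea":89,"i":34,"nlm":40,"th":6,"vp":15}
After op 10 (add /w 10): {"ea":89,"i":34,"nlm":40,"th":6,"vp":15,"w":10}
After op 11 (add /szd 3): {"ea":89,"i":34,"nlm":40,"szd":3,"th":6,"vp":15,"w":10}
After op 12 (remove /w): {"ea":89,"i":34,"nlm":40,"szd":3,"th":6,"vp":15}
After op 13 (replace /vp 50): {"ea":89,"i":34,"nlm":40,"szd":3,"th":6,"vp":50}
After op 14 (add /k 59): {"ea":89,"i":34,"k":59,"nlm":40,"szd":3,"th":6,"vp":50}
After op 15 (remove /i): {"ea":89,"k":59,"nlm":40,"szd":3,"th":6,"vp":50}
After op 16 (replace /szd 26): {"ea":89,"k":59,"nlm":40,"szd":26,"th":6,"vp":50}
After op 17 (replace /th 96): {"ea":89,"k":59,"nlm":40,"szd":26,"th":96,"vp":50}
Value at /th: 96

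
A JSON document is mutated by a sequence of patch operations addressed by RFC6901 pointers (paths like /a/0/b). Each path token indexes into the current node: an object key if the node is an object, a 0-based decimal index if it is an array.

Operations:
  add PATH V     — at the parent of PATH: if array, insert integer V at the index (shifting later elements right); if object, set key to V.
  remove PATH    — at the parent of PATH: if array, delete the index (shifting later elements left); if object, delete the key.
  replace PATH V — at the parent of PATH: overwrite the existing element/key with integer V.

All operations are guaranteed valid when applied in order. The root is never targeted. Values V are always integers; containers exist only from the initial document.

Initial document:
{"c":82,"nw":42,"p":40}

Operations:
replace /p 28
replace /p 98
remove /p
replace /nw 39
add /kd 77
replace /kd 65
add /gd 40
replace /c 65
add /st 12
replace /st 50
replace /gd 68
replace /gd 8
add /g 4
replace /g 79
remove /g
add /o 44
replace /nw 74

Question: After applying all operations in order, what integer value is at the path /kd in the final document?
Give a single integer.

After op 1 (replace /p 28): {"c":82,"nw":42,"p":28}
After op 2 (replace /p 98): {"c":82,"nw":42,"p":98}
After op 3 (remove /p): {"c":82,"nw":42}
After op 4 (replace /nw 39): {"c":82,"nw":39}
After op 5 (add /kd 77): {"c":82,"kd":77,"nw":39}
After op 6 (replace /kd 65): {"c":82,"kd":65,"nw":39}
After op 7 (add /gd 40): {"c":82,"gd":40,"kd":65,"nw":39}
After op 8 (replace /c 65): {"c":65,"gd":40,"kd":65,"nw":39}
After op 9 (add /st 12): {"c":65,"gd":40,"kd":65,"nw":39,"st":12}
After op 10 (replace /st 50): {"c":65,"gd":40,"kd":65,"nw":39,"st":50}
After op 11 (replace /gd 68): {"c":65,"gd":68,"kd":65,"nw":39,"st":50}
After op 12 (replace /gd 8): {"c":65,"gd":8,"kd":65,"nw":39,"st":50}
After op 13 (add /g 4): {"c":65,"g":4,"gd":8,"kd":65,"nw":39,"st":50}
After op 14 (replace /g 79): {"c":65,"g":79,"gd":8,"kd":65,"nw":39,"st":50}
After op 15 (remove /g): {"c":65,"gd":8,"kd":65,"nw":39,"st":50}
After op 16 (add /o 44): {"c":65,"gd":8,"kd":65,"nw":39,"o":44,"st":50}
After op 17 (replace /nw 74): {"c":65,"gd":8,"kd":65,"nw":74,"o":44,"st":50}
Value at /kd: 65

Answer: 65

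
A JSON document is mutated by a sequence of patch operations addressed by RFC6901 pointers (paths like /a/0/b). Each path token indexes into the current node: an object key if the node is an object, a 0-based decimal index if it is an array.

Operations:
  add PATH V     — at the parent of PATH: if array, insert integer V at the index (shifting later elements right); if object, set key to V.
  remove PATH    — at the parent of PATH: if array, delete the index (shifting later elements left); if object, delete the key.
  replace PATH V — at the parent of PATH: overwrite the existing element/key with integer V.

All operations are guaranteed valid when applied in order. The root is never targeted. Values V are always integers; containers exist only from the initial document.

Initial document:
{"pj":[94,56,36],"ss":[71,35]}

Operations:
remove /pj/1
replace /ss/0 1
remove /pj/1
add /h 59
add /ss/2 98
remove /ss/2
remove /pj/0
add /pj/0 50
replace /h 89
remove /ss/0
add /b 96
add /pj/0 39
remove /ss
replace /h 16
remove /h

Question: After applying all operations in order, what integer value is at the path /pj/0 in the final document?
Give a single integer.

Answer: 39

Derivation:
After op 1 (remove /pj/1): {"pj":[94,36],"ss":[71,35]}
After op 2 (replace /ss/0 1): {"pj":[94,36],"ss":[1,35]}
After op 3 (remove /pj/1): {"pj":[94],"ss":[1,35]}
After op 4 (add /h 59): {"h":59,"pj":[94],"ss":[1,35]}
After op 5 (add /ss/2 98): {"h":59,"pj":[94],"ss":[1,35,98]}
After op 6 (remove /ss/2): {"h":59,"pj":[94],"ss":[1,35]}
After op 7 (remove /pj/0): {"h":59,"pj":[],"ss":[1,35]}
After op 8 (add /pj/0 50): {"h":59,"pj":[50],"ss":[1,35]}
After op 9 (replace /h 89): {"h":89,"pj":[50],"ss":[1,35]}
After op 10 (remove /ss/0): {"h":89,"pj":[50],"ss":[35]}
After op 11 (add /b 96): {"b":96,"h":89,"pj":[50],"ss":[35]}
After op 12 (add /pj/0 39): {"b":96,"h":89,"pj":[39,50],"ss":[35]}
After op 13 (remove /ss): {"b":96,"h":89,"pj":[39,50]}
After op 14 (replace /h 16): {"b":96,"h":16,"pj":[39,50]}
After op 15 (remove /h): {"b":96,"pj":[39,50]}
Value at /pj/0: 39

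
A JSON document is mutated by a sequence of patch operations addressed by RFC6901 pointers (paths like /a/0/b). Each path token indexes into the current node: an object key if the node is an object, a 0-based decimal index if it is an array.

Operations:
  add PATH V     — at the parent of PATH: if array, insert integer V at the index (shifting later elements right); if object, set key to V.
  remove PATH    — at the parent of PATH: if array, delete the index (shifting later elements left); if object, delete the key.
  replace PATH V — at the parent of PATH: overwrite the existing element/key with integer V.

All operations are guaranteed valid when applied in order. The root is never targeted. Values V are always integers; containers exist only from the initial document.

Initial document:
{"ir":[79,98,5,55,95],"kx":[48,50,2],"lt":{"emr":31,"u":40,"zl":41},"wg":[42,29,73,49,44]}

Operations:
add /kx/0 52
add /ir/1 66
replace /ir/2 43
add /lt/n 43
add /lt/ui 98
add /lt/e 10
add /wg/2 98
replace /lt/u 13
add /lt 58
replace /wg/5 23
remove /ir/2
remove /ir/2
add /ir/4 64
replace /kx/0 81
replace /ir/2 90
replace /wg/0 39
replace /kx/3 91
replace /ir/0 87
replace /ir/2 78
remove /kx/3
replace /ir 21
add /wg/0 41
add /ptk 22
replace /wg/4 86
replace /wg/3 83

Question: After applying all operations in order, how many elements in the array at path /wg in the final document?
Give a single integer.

After op 1 (add /kx/0 52): {"ir":[79,98,5,55,95],"kx":[52,48,50,2],"lt":{"emr":31,"u":40,"zl":41},"wg":[42,29,73,49,44]}
After op 2 (add /ir/1 66): {"ir":[79,66,98,5,55,95],"kx":[52,48,50,2],"lt":{"emr":31,"u":40,"zl":41},"wg":[42,29,73,49,44]}
After op 3 (replace /ir/2 43): {"ir":[79,66,43,5,55,95],"kx":[52,48,50,2],"lt":{"emr":31,"u":40,"zl":41},"wg":[42,29,73,49,44]}
After op 4 (add /lt/n 43): {"ir":[79,66,43,5,55,95],"kx":[52,48,50,2],"lt":{"emr":31,"n":43,"u":40,"zl":41},"wg":[42,29,73,49,44]}
After op 5 (add /lt/ui 98): {"ir":[79,66,43,5,55,95],"kx":[52,48,50,2],"lt":{"emr":31,"n":43,"u":40,"ui":98,"zl":41},"wg":[42,29,73,49,44]}
After op 6 (add /lt/e 10): {"ir":[79,66,43,5,55,95],"kx":[52,48,50,2],"lt":{"e":10,"emr":31,"n":43,"u":40,"ui":98,"zl":41},"wg":[42,29,73,49,44]}
After op 7 (add /wg/2 98): {"ir":[79,66,43,5,55,95],"kx":[52,48,50,2],"lt":{"e":10,"emr":31,"n":43,"u":40,"ui":98,"zl":41},"wg":[42,29,98,73,49,44]}
After op 8 (replace /lt/u 13): {"ir":[79,66,43,5,55,95],"kx":[52,48,50,2],"lt":{"e":10,"emr":31,"n":43,"u":13,"ui":98,"zl":41},"wg":[42,29,98,73,49,44]}
After op 9 (add /lt 58): {"ir":[79,66,43,5,55,95],"kx":[52,48,50,2],"lt":58,"wg":[42,29,98,73,49,44]}
After op 10 (replace /wg/5 23): {"ir":[79,66,43,5,55,95],"kx":[52,48,50,2],"lt":58,"wg":[42,29,98,73,49,23]}
After op 11 (remove /ir/2): {"ir":[79,66,5,55,95],"kx":[52,48,50,2],"lt":58,"wg":[42,29,98,73,49,23]}
After op 12 (remove /ir/2): {"ir":[79,66,55,95],"kx":[52,48,50,2],"lt":58,"wg":[42,29,98,73,49,23]}
After op 13 (add /ir/4 64): {"ir":[79,66,55,95,64],"kx":[52,48,50,2],"lt":58,"wg":[42,29,98,73,49,23]}
After op 14 (replace /kx/0 81): {"ir":[79,66,55,95,64],"kx":[81,48,50,2],"lt":58,"wg":[42,29,98,73,49,23]}
After op 15 (replace /ir/2 90): {"ir":[79,66,90,95,64],"kx":[81,48,50,2],"lt":58,"wg":[42,29,98,73,49,23]}
After op 16 (replace /wg/0 39): {"ir":[79,66,90,95,64],"kx":[81,48,50,2],"lt":58,"wg":[39,29,98,73,49,23]}
After op 17 (replace /kx/3 91): {"ir":[79,66,90,95,64],"kx":[81,48,50,91],"lt":58,"wg":[39,29,98,73,49,23]}
After op 18 (replace /ir/0 87): {"ir":[87,66,90,95,64],"kx":[81,48,50,91],"lt":58,"wg":[39,29,98,73,49,23]}
After op 19 (replace /ir/2 78): {"ir":[87,66,78,95,64],"kx":[81,48,50,91],"lt":58,"wg":[39,29,98,73,49,23]}
After op 20 (remove /kx/3): {"ir":[87,66,78,95,64],"kx":[81,48,50],"lt":58,"wg":[39,29,98,73,49,23]}
After op 21 (replace /ir 21): {"ir":21,"kx":[81,48,50],"lt":58,"wg":[39,29,98,73,49,23]}
After op 22 (add /wg/0 41): {"ir":21,"kx":[81,48,50],"lt":58,"wg":[41,39,29,98,73,49,23]}
After op 23 (add /ptk 22): {"ir":21,"kx":[81,48,50],"lt":58,"ptk":22,"wg":[41,39,29,98,73,49,23]}
After op 24 (replace /wg/4 86): {"ir":21,"kx":[81,48,50],"lt":58,"ptk":22,"wg":[41,39,29,98,86,49,23]}
After op 25 (replace /wg/3 83): {"ir":21,"kx":[81,48,50],"lt":58,"ptk":22,"wg":[41,39,29,83,86,49,23]}
Size at path /wg: 7

Answer: 7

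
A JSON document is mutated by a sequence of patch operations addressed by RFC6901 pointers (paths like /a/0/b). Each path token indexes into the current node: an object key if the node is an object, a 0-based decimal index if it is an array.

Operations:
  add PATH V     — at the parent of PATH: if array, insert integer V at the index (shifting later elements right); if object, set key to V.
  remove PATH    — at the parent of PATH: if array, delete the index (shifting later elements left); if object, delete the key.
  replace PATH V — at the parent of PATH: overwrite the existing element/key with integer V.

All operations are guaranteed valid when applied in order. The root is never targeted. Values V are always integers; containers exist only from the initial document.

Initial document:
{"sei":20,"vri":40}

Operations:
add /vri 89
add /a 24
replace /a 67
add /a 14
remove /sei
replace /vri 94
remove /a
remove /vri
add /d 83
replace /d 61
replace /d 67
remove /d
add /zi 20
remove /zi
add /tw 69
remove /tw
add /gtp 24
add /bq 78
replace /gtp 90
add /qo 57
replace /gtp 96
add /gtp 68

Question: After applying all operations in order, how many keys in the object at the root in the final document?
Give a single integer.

After op 1 (add /vri 89): {"sei":20,"vri":89}
After op 2 (add /a 24): {"a":24,"sei":20,"vri":89}
After op 3 (replace /a 67): {"a":67,"sei":20,"vri":89}
After op 4 (add /a 14): {"a":14,"sei":20,"vri":89}
After op 5 (remove /sei): {"a":14,"vri":89}
After op 6 (replace /vri 94): {"a":14,"vri":94}
After op 7 (remove /a): {"vri":94}
After op 8 (remove /vri): {}
After op 9 (add /d 83): {"d":83}
After op 10 (replace /d 61): {"d":61}
After op 11 (replace /d 67): {"d":67}
After op 12 (remove /d): {}
After op 13 (add /zi 20): {"zi":20}
After op 14 (remove /zi): {}
After op 15 (add /tw 69): {"tw":69}
After op 16 (remove /tw): {}
After op 17 (add /gtp 24): {"gtp":24}
After op 18 (add /bq 78): {"bq":78,"gtp":24}
After op 19 (replace /gtp 90): {"bq":78,"gtp":90}
After op 20 (add /qo 57): {"bq":78,"gtp":90,"qo":57}
After op 21 (replace /gtp 96): {"bq":78,"gtp":96,"qo":57}
After op 22 (add /gtp 68): {"bq":78,"gtp":68,"qo":57}
Size at the root: 3

Answer: 3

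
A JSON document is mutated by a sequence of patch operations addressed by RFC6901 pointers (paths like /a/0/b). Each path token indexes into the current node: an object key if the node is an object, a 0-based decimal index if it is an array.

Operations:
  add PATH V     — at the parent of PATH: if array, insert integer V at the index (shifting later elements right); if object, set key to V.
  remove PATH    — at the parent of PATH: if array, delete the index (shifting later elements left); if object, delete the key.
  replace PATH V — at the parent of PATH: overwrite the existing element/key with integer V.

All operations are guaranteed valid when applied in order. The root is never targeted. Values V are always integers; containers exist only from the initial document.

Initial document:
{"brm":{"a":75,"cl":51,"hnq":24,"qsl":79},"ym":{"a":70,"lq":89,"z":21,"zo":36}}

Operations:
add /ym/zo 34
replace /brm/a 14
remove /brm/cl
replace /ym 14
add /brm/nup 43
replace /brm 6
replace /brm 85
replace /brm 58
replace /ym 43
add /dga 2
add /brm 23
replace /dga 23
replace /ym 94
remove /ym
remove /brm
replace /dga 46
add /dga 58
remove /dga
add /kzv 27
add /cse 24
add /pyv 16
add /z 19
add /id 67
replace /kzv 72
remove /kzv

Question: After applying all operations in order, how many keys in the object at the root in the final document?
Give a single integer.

Answer: 4

Derivation:
After op 1 (add /ym/zo 34): {"brm":{"a":75,"cl":51,"hnq":24,"qsl":79},"ym":{"a":70,"lq":89,"z":21,"zo":34}}
After op 2 (replace /brm/a 14): {"brm":{"a":14,"cl":51,"hnq":24,"qsl":79},"ym":{"a":70,"lq":89,"z":21,"zo":34}}
After op 3 (remove /brm/cl): {"brm":{"a":14,"hnq":24,"qsl":79},"ym":{"a":70,"lq":89,"z":21,"zo":34}}
After op 4 (replace /ym 14): {"brm":{"a":14,"hnq":24,"qsl":79},"ym":14}
After op 5 (add /brm/nup 43): {"brm":{"a":14,"hnq":24,"nup":43,"qsl":79},"ym":14}
After op 6 (replace /brm 6): {"brm":6,"ym":14}
After op 7 (replace /brm 85): {"brm":85,"ym":14}
After op 8 (replace /brm 58): {"brm":58,"ym":14}
After op 9 (replace /ym 43): {"brm":58,"ym":43}
After op 10 (add /dga 2): {"brm":58,"dga":2,"ym":43}
After op 11 (add /brm 23): {"brm":23,"dga":2,"ym":43}
After op 12 (replace /dga 23): {"brm":23,"dga":23,"ym":43}
After op 13 (replace /ym 94): {"brm":23,"dga":23,"ym":94}
After op 14 (remove /ym): {"brm":23,"dga":23}
After op 15 (remove /brm): {"dga":23}
After op 16 (replace /dga 46): {"dga":46}
After op 17 (add /dga 58): {"dga":58}
After op 18 (remove /dga): {}
After op 19 (add /kzv 27): {"kzv":27}
After op 20 (add /cse 24): {"cse":24,"kzv":27}
After op 21 (add /pyv 16): {"cse":24,"kzv":27,"pyv":16}
After op 22 (add /z 19): {"cse":24,"kzv":27,"pyv":16,"z":19}
After op 23 (add /id 67): {"cse":24,"id":67,"kzv":27,"pyv":16,"z":19}
After op 24 (replace /kzv 72): {"cse":24,"id":67,"kzv":72,"pyv":16,"z":19}
After op 25 (remove /kzv): {"cse":24,"id":67,"pyv":16,"z":19}
Size at the root: 4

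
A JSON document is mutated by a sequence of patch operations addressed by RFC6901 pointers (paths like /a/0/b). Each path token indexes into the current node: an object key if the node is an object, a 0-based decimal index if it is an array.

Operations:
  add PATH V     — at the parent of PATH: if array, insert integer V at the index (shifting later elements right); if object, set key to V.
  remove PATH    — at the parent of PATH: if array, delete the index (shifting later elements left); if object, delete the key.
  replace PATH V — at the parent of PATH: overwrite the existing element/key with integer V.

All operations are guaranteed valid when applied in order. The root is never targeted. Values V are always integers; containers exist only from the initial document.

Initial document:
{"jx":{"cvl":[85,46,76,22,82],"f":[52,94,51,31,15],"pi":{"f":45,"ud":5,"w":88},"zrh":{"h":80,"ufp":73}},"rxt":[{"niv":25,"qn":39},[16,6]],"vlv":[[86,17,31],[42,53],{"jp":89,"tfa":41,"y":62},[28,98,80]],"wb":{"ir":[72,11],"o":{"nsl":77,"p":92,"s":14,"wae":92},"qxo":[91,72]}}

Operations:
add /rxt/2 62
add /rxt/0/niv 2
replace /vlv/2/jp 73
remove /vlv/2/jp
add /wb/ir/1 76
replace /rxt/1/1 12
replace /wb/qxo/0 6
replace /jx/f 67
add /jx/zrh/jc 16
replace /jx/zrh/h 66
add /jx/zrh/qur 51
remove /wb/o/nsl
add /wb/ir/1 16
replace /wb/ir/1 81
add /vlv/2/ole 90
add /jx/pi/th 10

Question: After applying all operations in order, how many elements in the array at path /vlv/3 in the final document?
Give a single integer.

Answer: 3

Derivation:
After op 1 (add /rxt/2 62): {"jx":{"cvl":[85,46,76,22,82],"f":[52,94,51,31,15],"pi":{"f":45,"ud":5,"w":88},"zrh":{"h":80,"ufp":73}},"rxt":[{"niv":25,"qn":39},[16,6],62],"vlv":[[86,17,31],[42,53],{"jp":89,"tfa":41,"y":62},[28,98,80]],"wb":{"ir":[72,11],"o":{"nsl":77,"p":92,"s":14,"wae":92},"qxo":[91,72]}}
After op 2 (add /rxt/0/niv 2): {"jx":{"cvl":[85,46,76,22,82],"f":[52,94,51,31,15],"pi":{"f":45,"ud":5,"w":88},"zrh":{"h":80,"ufp":73}},"rxt":[{"niv":2,"qn":39},[16,6],62],"vlv":[[86,17,31],[42,53],{"jp":89,"tfa":41,"y":62},[28,98,80]],"wb":{"ir":[72,11],"o":{"nsl":77,"p":92,"s":14,"wae":92},"qxo":[91,72]}}
After op 3 (replace /vlv/2/jp 73): {"jx":{"cvl":[85,46,76,22,82],"f":[52,94,51,31,15],"pi":{"f":45,"ud":5,"w":88},"zrh":{"h":80,"ufp":73}},"rxt":[{"niv":2,"qn":39},[16,6],62],"vlv":[[86,17,31],[42,53],{"jp":73,"tfa":41,"y":62},[28,98,80]],"wb":{"ir":[72,11],"o":{"nsl":77,"p":92,"s":14,"wae":92},"qxo":[91,72]}}
After op 4 (remove /vlv/2/jp): {"jx":{"cvl":[85,46,76,22,82],"f":[52,94,51,31,15],"pi":{"f":45,"ud":5,"w":88},"zrh":{"h":80,"ufp":73}},"rxt":[{"niv":2,"qn":39},[16,6],62],"vlv":[[86,17,31],[42,53],{"tfa":41,"y":62},[28,98,80]],"wb":{"ir":[72,11],"o":{"nsl":77,"p":92,"s":14,"wae":92},"qxo":[91,72]}}
After op 5 (add /wb/ir/1 76): {"jx":{"cvl":[85,46,76,22,82],"f":[52,94,51,31,15],"pi":{"f":45,"ud":5,"w":88},"zrh":{"h":80,"ufp":73}},"rxt":[{"niv":2,"qn":39},[16,6],62],"vlv":[[86,17,31],[42,53],{"tfa":41,"y":62},[28,98,80]],"wb":{"ir":[72,76,11],"o":{"nsl":77,"p":92,"s":14,"wae":92},"qxo":[91,72]}}
After op 6 (replace /rxt/1/1 12): {"jx":{"cvl":[85,46,76,22,82],"f":[52,94,51,31,15],"pi":{"f":45,"ud":5,"w":88},"zrh":{"h":80,"ufp":73}},"rxt":[{"niv":2,"qn":39},[16,12],62],"vlv":[[86,17,31],[42,53],{"tfa":41,"y":62},[28,98,80]],"wb":{"ir":[72,76,11],"o":{"nsl":77,"p":92,"s":14,"wae":92},"qxo":[91,72]}}
After op 7 (replace /wb/qxo/0 6): {"jx":{"cvl":[85,46,76,22,82],"f":[52,94,51,31,15],"pi":{"f":45,"ud":5,"w":88},"zrh":{"h":80,"ufp":73}},"rxt":[{"niv":2,"qn":39},[16,12],62],"vlv":[[86,17,31],[42,53],{"tfa":41,"y":62},[28,98,80]],"wb":{"ir":[72,76,11],"o":{"nsl":77,"p":92,"s":14,"wae":92},"qxo":[6,72]}}
After op 8 (replace /jx/f 67): {"jx":{"cvl":[85,46,76,22,82],"f":67,"pi":{"f":45,"ud":5,"w":88},"zrh":{"h":80,"ufp":73}},"rxt":[{"niv":2,"qn":39},[16,12],62],"vlv":[[86,17,31],[42,53],{"tfa":41,"y":62},[28,98,80]],"wb":{"ir":[72,76,11],"o":{"nsl":77,"p":92,"s":14,"wae":92},"qxo":[6,72]}}
After op 9 (add /jx/zrh/jc 16): {"jx":{"cvl":[85,46,76,22,82],"f":67,"pi":{"f":45,"ud":5,"w":88},"zrh":{"h":80,"jc":16,"ufp":73}},"rxt":[{"niv":2,"qn":39},[16,12],62],"vlv":[[86,17,31],[42,53],{"tfa":41,"y":62},[28,98,80]],"wb":{"ir":[72,76,11],"o":{"nsl":77,"p":92,"s":14,"wae":92},"qxo":[6,72]}}
After op 10 (replace /jx/zrh/h 66): {"jx":{"cvl":[85,46,76,22,82],"f":67,"pi":{"f":45,"ud":5,"w":88},"zrh":{"h":66,"jc":16,"ufp":73}},"rxt":[{"niv":2,"qn":39},[16,12],62],"vlv":[[86,17,31],[42,53],{"tfa":41,"y":62},[28,98,80]],"wb":{"ir":[72,76,11],"o":{"nsl":77,"p":92,"s":14,"wae":92},"qxo":[6,72]}}
After op 11 (add /jx/zrh/qur 51): {"jx":{"cvl":[85,46,76,22,82],"f":67,"pi":{"f":45,"ud":5,"w":88},"zrh":{"h":66,"jc":16,"qur":51,"ufp":73}},"rxt":[{"niv":2,"qn":39},[16,12],62],"vlv":[[86,17,31],[42,53],{"tfa":41,"y":62},[28,98,80]],"wb":{"ir":[72,76,11],"o":{"nsl":77,"p":92,"s":14,"wae":92},"qxo":[6,72]}}
After op 12 (remove /wb/o/nsl): {"jx":{"cvl":[85,46,76,22,82],"f":67,"pi":{"f":45,"ud":5,"w":88},"zrh":{"h":66,"jc":16,"qur":51,"ufp":73}},"rxt":[{"niv":2,"qn":39},[16,12],62],"vlv":[[86,17,31],[42,53],{"tfa":41,"y":62},[28,98,80]],"wb":{"ir":[72,76,11],"o":{"p":92,"s":14,"wae":92},"qxo":[6,72]}}
After op 13 (add /wb/ir/1 16): {"jx":{"cvl":[85,46,76,22,82],"f":67,"pi":{"f":45,"ud":5,"w":88},"zrh":{"h":66,"jc":16,"qur":51,"ufp":73}},"rxt":[{"niv":2,"qn":39},[16,12],62],"vlv":[[86,17,31],[42,53],{"tfa":41,"y":62},[28,98,80]],"wb":{"ir":[72,16,76,11],"o":{"p":92,"s":14,"wae":92},"qxo":[6,72]}}
After op 14 (replace /wb/ir/1 81): {"jx":{"cvl":[85,46,76,22,82],"f":67,"pi":{"f":45,"ud":5,"w":88},"zrh":{"h":66,"jc":16,"qur":51,"ufp":73}},"rxt":[{"niv":2,"qn":39},[16,12],62],"vlv":[[86,17,31],[42,53],{"tfa":41,"y":62},[28,98,80]],"wb":{"ir":[72,81,76,11],"o":{"p":92,"s":14,"wae":92},"qxo":[6,72]}}
After op 15 (add /vlv/2/ole 90): {"jx":{"cvl":[85,46,76,22,82],"f":67,"pi":{"f":45,"ud":5,"w":88},"zrh":{"h":66,"jc":16,"qur":51,"ufp":73}},"rxt":[{"niv":2,"qn":39},[16,12],62],"vlv":[[86,17,31],[42,53],{"ole":90,"tfa":41,"y":62},[28,98,80]],"wb":{"ir":[72,81,76,11],"o":{"p":92,"s":14,"wae":92},"qxo":[6,72]}}
After op 16 (add /jx/pi/th 10): {"jx":{"cvl":[85,46,76,22,82],"f":67,"pi":{"f":45,"th":10,"ud":5,"w":88},"zrh":{"h":66,"jc":16,"qur":51,"ufp":73}},"rxt":[{"niv":2,"qn":39},[16,12],62],"vlv":[[86,17,31],[42,53],{"ole":90,"tfa":41,"y":62},[28,98,80]],"wb":{"ir":[72,81,76,11],"o":{"p":92,"s":14,"wae":92},"qxo":[6,72]}}
Size at path /vlv/3: 3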